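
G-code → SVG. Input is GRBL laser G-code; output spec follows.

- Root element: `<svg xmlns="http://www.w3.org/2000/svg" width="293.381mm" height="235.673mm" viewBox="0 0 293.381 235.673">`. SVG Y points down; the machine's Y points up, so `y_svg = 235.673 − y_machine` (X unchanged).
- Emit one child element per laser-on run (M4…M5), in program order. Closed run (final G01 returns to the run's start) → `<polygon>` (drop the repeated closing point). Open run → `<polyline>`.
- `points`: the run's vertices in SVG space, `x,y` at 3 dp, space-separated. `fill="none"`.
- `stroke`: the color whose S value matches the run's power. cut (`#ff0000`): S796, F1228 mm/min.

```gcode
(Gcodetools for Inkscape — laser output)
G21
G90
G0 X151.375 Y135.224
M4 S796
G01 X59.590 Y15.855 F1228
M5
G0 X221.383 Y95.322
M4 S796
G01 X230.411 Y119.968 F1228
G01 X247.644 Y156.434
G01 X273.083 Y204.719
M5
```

<svg xmlns="http://www.w3.org/2000/svg" width="293.381mm" height="235.673mm" viewBox="0 0 293.381 235.673">
  <polyline points="151.375,100.449 59.590,219.818" fill="none" stroke="#ff0000"/>
  <polyline points="221.383,140.351 230.411,115.705 247.644,79.239 273.083,30.954" fill="none" stroke="#ff0000"/>
</svg>

y_svg = 235.673 − y_m. Every run uses S796, so all elements get stroke `#ff0000` (cut).

[1] open run; points: 151.375,100.449 59.590,219.818

[2] open run; points: 221.383,140.351 230.411,115.705 247.644,79.239 273.083,30.954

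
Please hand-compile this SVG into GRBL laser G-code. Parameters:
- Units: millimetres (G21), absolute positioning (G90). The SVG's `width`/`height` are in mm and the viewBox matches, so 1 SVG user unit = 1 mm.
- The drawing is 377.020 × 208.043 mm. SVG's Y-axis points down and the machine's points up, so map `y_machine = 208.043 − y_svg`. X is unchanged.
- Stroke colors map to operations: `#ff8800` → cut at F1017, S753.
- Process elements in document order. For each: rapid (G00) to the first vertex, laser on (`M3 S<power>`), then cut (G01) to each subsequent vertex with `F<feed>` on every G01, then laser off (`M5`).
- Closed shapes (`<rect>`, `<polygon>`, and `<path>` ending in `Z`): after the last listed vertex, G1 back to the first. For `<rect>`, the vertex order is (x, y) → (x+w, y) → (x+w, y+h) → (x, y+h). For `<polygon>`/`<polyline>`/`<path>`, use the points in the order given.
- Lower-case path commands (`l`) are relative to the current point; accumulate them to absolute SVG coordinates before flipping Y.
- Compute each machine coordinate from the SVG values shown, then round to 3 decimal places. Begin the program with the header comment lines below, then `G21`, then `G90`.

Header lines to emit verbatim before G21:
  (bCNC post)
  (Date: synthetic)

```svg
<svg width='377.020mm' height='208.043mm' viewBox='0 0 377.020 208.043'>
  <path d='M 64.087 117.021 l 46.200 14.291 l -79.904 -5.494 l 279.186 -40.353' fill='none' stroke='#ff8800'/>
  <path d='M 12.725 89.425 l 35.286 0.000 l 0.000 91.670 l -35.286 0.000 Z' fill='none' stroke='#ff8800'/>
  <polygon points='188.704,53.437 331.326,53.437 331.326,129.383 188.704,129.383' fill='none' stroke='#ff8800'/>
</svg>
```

(bCNC post)
(Date: synthetic)
G21
G90
G00 X64.087 Y91.022
M3 S753
G01 X110.287 Y76.731 F1017
G01 X30.383 Y82.225 F1017
G01 X309.569 Y122.578 F1017
M5
G00 X12.725 Y118.618
M3 S753
G01 X48.011 Y118.618 F1017
G01 X48.011 Y26.948 F1017
G01 X12.725 Y26.948 F1017
G01 X12.725 Y118.618 F1017
M5
G00 X188.704 Y154.606
M3 S753
G01 X331.326 Y154.606 F1017
G01 X331.326 Y78.660 F1017
G01 X188.704 Y78.660 F1017
G01 X188.704 Y154.606 F1017
M5

1 u = 1 mm; y_m = 208.043 − y.

[1] `<path>` open polyline, #ff8800→cut S753 F1017: (64.087,91.022) → (110.287,76.731) → (30.383,82.225) → (309.569,122.578)

[2] `<path>` rectangle, #ff8800→cut S753 F1017: (12.725,118.618) → (48.011,118.618) → (48.011,26.948) → (12.725,26.948) → (12.725,118.618) (closed)

[3] `<polygon>` rectangle, #ff8800→cut S753 F1017: (188.704,154.606) → (331.326,154.606) → (331.326,78.660) → (188.704,78.660) → (188.704,154.606) (closed)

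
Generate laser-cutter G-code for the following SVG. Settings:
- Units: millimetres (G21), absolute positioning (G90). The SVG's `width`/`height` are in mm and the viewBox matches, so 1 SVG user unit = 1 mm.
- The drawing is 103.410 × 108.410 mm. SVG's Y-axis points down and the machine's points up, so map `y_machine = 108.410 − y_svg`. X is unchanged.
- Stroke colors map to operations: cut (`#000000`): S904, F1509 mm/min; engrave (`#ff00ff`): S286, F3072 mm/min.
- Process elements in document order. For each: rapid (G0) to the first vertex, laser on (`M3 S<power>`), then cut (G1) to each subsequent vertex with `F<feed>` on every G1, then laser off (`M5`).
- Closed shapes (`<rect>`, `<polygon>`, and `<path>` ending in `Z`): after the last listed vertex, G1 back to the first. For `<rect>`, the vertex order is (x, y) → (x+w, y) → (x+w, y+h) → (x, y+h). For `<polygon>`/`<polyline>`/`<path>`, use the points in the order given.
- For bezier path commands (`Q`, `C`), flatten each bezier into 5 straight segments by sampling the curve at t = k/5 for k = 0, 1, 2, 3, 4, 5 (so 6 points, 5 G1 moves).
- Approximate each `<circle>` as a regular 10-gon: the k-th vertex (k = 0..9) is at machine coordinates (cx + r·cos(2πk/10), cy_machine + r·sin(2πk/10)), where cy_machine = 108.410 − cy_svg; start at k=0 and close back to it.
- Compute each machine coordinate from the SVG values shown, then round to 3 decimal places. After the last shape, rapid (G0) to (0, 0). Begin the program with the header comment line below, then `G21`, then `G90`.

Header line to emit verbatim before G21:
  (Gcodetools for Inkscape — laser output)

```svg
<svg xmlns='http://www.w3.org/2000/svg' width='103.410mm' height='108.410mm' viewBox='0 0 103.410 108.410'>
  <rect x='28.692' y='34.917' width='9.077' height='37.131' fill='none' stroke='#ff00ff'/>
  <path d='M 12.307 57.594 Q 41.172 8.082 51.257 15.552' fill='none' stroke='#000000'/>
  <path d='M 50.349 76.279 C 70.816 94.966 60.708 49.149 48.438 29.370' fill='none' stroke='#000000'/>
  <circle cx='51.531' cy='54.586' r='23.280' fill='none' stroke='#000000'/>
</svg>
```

(Gcodetools for Inkscape — laser output)
G21
G90
G0 X28.692 Y73.493
M3 S286
G1 X37.769 Y73.493 F3072
G1 X37.769 Y36.362 F3072
G1 X28.692 Y36.362 F3072
G1 X28.692 Y73.493 F3072
M5
G0 X12.307 Y50.816
M3 S904
G1 X23.102 Y68.342 F1509
G1 X32.394 Y81.308 F1509
G1 X40.184 Y89.717 F1509
G1 X46.472 Y93.567 F1509
G1 X51.257 Y92.858 F1509
M5
G0 X50.349 Y32.131
M3 S904
G1 X59.188 Y27.935 F1509
G1 X62.052 Y34.874 F1509
G1 X60.306 Y48.602 F1509
G1 X55.313 Y64.772 F1509
G1 X48.438 Y79.040 F1509
M5
G0 X74.811 Y53.824
M3 S904
G1 X70.365 Y67.508 F1509
G1 X58.725 Y75.965 F1509
G1 X44.337 Y75.965 F1509
G1 X32.697 Y67.508 F1509
G1 X28.251 Y53.824 F1509
G1 X32.697 Y40.140 F1509
G1 X44.337 Y31.683 F1509
G1 X58.725 Y31.683 F1509
G1 X70.365 Y40.140 F1509
G1 X74.811 Y53.824 F1509
M5
G0 X0.000 Y0.000

Since the viewBox matches the mm dimensions, user units are millimetres directly. The only transform is the Y-flip y_m = 108.410 − y_svg.

Shape 1 is a rectangle drawn with `<rect>`. Its stroke #ff00ff means engrave at S286, F3072. After flipping Y the toolpath is (28.692,73.493) → (37.769,73.493) → (37.769,36.362) → (28.692,36.362) → (28.692,73.493), returning to the start.

Shape 2 is a quadratic bezier drawn with `<path>`. Its stroke #000000 means cut at S904, F1509. After flipping Y the toolpath is (12.307,50.816) → (23.102,68.342) → (32.394,81.308) → (40.184,89.717) → (46.472,93.567) → (51.257,92.858).

Shape 3 is a cubic bezier drawn with `<path>`. Its stroke #000000 means cut at S904, F1509. After flipping Y the toolpath is (50.349,32.131) → (59.188,27.935) → (62.052,34.874) → (60.306,48.602) → (55.313,64.772) → (48.438,79.040).

Shape 4 is a circle drawn with `<circle>`. Its stroke #000000 means cut at S904, F1509. After flipping Y the toolpath is (74.811,53.824) → (70.365,67.508) → (58.725,75.965) → (44.337,75.965) → (32.697,67.508) → (28.251,53.824) → (32.697,40.140) → (44.337,31.683) → (58.725,31.683) → (70.365,40.140) → (74.811,53.824), returning to the start.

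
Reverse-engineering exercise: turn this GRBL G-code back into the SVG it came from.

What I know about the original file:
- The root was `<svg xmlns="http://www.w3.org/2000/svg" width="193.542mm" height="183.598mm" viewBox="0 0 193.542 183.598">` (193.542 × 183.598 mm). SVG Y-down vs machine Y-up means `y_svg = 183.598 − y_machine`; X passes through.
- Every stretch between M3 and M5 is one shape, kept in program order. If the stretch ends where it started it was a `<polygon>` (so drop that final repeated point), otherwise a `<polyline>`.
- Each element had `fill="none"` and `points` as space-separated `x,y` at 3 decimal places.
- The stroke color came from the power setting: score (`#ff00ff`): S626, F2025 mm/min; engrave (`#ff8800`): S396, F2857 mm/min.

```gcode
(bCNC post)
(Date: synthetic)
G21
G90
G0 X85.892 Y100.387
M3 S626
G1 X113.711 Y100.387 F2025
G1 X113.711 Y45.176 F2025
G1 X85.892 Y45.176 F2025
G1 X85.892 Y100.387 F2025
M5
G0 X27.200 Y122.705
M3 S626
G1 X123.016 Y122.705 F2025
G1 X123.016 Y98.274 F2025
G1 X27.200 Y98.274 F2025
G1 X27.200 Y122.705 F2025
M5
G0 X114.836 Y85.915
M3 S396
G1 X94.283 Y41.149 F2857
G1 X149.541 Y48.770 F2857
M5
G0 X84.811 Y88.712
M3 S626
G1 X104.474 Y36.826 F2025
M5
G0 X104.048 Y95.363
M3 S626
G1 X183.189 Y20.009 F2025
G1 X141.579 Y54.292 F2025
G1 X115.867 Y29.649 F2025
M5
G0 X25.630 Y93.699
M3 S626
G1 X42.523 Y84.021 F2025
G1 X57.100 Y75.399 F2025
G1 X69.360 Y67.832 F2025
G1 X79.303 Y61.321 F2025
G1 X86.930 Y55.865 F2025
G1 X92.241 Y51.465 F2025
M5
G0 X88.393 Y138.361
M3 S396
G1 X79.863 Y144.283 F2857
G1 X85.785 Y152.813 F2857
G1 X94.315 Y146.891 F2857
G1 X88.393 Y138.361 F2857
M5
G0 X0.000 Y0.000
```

Each laser-on run becomes one SVG element. Flip Y back into SVG space with y_svg = 183.598 − y_machine.

Run 1: power S626 maps to stroke `#ff00ff` (score). The run returns to its start, so emit a `<polygon>` with points (Y-flipped): 85.892,83.211 113.711,83.211 113.711,138.422 85.892,138.422.

Run 2: power S626 maps to stroke `#ff00ff` (score). The run returns to its start, so emit a `<polygon>` with points (Y-flipped): 27.200,60.893 123.016,60.893 123.016,85.324 27.200,85.324.

Run 3: S396 ⇒ engrave layer `#ff8800`. The run is open, so emit a `<polyline>` with points (Y-flipped): 114.836,97.683 94.283,142.449 149.541,134.828.

Run 4: power S626 maps to stroke `#ff00ff` (score). The run is open, so emit a `<polyline>` with points (Y-flipped): 84.811,94.886 104.474,146.772.

Run 5: S626 ⇒ score layer `#ff00ff`. The run is open, so emit a `<polyline>` with points (Y-flipped): 104.048,88.235 183.189,163.589 141.579,129.306 115.867,153.949.

Run 6: S626 ⇒ score layer `#ff00ff`. The run is open, so emit a `<polyline>` with points (Y-flipped): 25.630,89.899 42.523,99.577 57.100,108.199 69.360,115.766 79.303,122.277 86.930,127.733 92.241,132.133.

Run 7: power S396 maps to stroke `#ff8800` (engrave). The run returns to its start, so emit a `<polygon>` with points (Y-flipped): 88.393,45.237 79.863,39.315 85.785,30.785 94.315,36.707.

<svg xmlns="http://www.w3.org/2000/svg" width="193.542mm" height="183.598mm" viewBox="0 0 193.542 183.598">
  <polygon points="85.892,83.211 113.711,83.211 113.711,138.422 85.892,138.422" fill="none" stroke="#ff00ff"/>
  <polygon points="27.200,60.893 123.016,60.893 123.016,85.324 27.200,85.324" fill="none" stroke="#ff00ff"/>
  <polyline points="114.836,97.683 94.283,142.449 149.541,134.828" fill="none" stroke="#ff8800"/>
  <polyline points="84.811,94.886 104.474,146.772" fill="none" stroke="#ff00ff"/>
  <polyline points="104.048,88.235 183.189,163.589 141.579,129.306 115.867,153.949" fill="none" stroke="#ff00ff"/>
  <polyline points="25.630,89.899 42.523,99.577 57.100,108.199 69.360,115.766 79.303,122.277 86.930,127.733 92.241,132.133" fill="none" stroke="#ff00ff"/>
  <polygon points="88.393,45.237 79.863,39.315 85.785,30.785 94.315,36.707" fill="none" stroke="#ff8800"/>
</svg>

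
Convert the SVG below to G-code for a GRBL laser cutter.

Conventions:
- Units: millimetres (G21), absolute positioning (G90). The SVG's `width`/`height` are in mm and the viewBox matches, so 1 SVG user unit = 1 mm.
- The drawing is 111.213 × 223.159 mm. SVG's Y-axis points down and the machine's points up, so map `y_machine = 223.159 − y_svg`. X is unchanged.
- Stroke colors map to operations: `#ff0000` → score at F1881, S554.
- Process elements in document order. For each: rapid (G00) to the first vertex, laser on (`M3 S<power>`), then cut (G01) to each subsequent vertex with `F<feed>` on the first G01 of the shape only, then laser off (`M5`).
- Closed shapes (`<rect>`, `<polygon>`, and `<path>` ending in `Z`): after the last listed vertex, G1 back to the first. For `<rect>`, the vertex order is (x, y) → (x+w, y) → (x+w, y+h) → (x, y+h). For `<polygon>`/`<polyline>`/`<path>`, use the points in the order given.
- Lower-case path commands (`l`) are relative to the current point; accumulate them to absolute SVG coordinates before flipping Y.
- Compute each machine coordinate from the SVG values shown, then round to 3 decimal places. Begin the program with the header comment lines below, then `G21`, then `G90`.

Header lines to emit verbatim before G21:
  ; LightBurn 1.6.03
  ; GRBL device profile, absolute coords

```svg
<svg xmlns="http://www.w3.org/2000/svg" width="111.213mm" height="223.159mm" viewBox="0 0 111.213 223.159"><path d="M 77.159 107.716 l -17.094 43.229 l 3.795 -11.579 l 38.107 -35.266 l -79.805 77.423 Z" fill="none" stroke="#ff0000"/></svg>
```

; LightBurn 1.6.03
; GRBL device profile, absolute coords
G21
G90
G00 X77.159 Y115.443
M3 S554
G01 X60.065 Y72.214 F1881
G01 X63.860 Y83.793
G01 X101.967 Y119.059
G01 X22.162 Y41.636
G01 X77.159 Y115.443
M5

Since the viewBox matches the mm dimensions, user units are millimetres directly. The only transform is the Y-flip y_m = 223.159 − y_svg.

Shape 1 is a closed polygon drawn with `<path>`. Its stroke #ff0000 means score at S554, F1881. After flipping Y the toolpath is (77.159,115.443) → (60.065,72.214) → (63.860,83.793) → (101.967,119.059) → (22.162,41.636) → (77.159,115.443), returning to the start.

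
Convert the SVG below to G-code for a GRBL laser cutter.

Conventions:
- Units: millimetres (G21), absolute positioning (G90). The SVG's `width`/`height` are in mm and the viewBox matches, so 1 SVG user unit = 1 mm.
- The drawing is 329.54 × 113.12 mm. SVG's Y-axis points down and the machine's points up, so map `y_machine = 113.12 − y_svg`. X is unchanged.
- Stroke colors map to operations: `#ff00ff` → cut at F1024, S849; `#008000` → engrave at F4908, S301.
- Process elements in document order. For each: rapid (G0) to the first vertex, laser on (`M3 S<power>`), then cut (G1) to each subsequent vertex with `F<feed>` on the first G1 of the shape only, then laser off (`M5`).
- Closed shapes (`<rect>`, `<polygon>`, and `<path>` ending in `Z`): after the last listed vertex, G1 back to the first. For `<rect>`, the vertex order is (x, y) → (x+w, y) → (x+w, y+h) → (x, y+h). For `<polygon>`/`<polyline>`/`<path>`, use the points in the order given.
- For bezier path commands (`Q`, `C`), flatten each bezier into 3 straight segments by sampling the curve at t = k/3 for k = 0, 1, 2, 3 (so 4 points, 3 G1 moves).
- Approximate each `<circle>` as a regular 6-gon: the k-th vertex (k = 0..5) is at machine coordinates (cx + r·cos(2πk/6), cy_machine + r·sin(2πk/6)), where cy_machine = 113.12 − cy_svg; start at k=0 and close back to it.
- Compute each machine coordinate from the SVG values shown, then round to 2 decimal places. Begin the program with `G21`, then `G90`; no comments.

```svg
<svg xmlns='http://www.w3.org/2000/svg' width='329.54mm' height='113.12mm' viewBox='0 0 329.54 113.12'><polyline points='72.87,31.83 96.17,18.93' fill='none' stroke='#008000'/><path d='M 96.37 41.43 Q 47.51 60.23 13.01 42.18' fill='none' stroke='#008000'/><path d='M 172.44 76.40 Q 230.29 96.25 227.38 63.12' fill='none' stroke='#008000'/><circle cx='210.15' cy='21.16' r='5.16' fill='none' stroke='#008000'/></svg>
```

1 u = 1 mm; y_m = 113.12 − y.

[1] `<polyline>` line segment, #008000→engrave S301 F4908: (72.87,81.29) → (96.17,94.19)

[2] `<path>` quadratic bezier, #008000→engrave S301 F4908: (96.37,71.69) → (65.39,63.25) → (37.61,63.00) → (13.01,70.94)

[3] `<path>` quadratic bezier, #008000→engrave S301 F4908: (172.44,36.72) → (204.26,29.37) → (222.57,33.80) → (227.38,50.00)

[4] `<circle>` circle, #008000→engrave S301 F4908: (215.31,91.96) → (212.73,96.43) → (207.57,96.43) → (204.99,91.96) → (207.57,87.49) → (212.73,87.49) → (215.31,91.96) (closed)

G21
G90
G0 X72.87 Y81.29
M3 S301
G1 X96.17 Y94.19 F4908
M5
G0 X96.37 Y71.69
M3 S301
G1 X65.39 Y63.25 F4908
G1 X37.61 Y63.00
G1 X13.01 Y70.94
M5
G0 X172.44 Y36.72
M3 S301
G1 X204.26 Y29.37 F4908
G1 X222.57 Y33.80
G1 X227.38 Y50.00
M5
G0 X215.31 Y91.96
M3 S301
G1 X212.73 Y96.43 F4908
G1 X207.57 Y96.43
G1 X204.99 Y91.96
G1 X207.57 Y87.49
G1 X212.73 Y87.49
G1 X215.31 Y91.96
M5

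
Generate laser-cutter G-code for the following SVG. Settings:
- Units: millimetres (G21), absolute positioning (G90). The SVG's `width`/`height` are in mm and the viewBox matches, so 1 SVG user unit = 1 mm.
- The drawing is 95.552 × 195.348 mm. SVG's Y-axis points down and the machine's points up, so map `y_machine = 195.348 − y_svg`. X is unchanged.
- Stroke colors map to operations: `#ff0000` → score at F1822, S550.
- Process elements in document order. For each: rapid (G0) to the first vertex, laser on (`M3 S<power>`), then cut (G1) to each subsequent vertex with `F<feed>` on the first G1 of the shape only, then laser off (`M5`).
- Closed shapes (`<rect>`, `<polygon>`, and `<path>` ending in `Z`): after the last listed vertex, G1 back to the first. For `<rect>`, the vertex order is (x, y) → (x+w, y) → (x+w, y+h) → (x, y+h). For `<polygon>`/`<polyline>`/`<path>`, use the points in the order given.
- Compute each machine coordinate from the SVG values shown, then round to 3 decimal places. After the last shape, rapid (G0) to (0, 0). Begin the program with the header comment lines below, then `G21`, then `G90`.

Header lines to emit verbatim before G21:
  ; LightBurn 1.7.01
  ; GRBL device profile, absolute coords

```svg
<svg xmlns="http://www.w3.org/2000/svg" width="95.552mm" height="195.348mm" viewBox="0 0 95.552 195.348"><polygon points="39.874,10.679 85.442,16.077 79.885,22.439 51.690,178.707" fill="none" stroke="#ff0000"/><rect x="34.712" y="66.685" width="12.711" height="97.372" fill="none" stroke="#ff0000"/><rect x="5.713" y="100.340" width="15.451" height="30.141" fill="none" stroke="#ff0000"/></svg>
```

; LightBurn 1.7.01
; GRBL device profile, absolute coords
G21
G90
G0 X39.874 Y184.669
M3 S550
G1 X85.442 Y179.271 F1822
G1 X79.885 Y172.909
G1 X51.690 Y16.641
G1 X39.874 Y184.669
M5
G0 X34.712 Y128.663
M3 S550
G1 X47.423 Y128.663 F1822
G1 X47.423 Y31.291
G1 X34.712 Y31.291
G1 X34.712 Y128.663
M5
G0 X5.713 Y95.008
M3 S550
G1 X21.164 Y95.008 F1822
G1 X21.164 Y64.867
G1 X5.713 Y64.867
G1 X5.713 Y95.008
M5
G0 X0.000 Y0.000

1 u = 1 mm; y_m = 195.348 − y.

[1] `<polygon>` closed polygon, #ff0000→score S550 F1822: (39.874,184.669) → (85.442,179.271) → (79.885,172.909) → (51.690,16.641) → (39.874,184.669) (closed)

[2] `<rect>` rectangle, #ff0000→score S550 F1822: (34.712,128.663) → (47.423,128.663) → (47.423,31.291) → (34.712,31.291) → (34.712,128.663) (closed)

[3] `<rect>` rectangle, #ff0000→score S550 F1822: (5.713,95.008) → (21.164,95.008) → (21.164,64.867) → (5.713,64.867) → (5.713,95.008) (closed)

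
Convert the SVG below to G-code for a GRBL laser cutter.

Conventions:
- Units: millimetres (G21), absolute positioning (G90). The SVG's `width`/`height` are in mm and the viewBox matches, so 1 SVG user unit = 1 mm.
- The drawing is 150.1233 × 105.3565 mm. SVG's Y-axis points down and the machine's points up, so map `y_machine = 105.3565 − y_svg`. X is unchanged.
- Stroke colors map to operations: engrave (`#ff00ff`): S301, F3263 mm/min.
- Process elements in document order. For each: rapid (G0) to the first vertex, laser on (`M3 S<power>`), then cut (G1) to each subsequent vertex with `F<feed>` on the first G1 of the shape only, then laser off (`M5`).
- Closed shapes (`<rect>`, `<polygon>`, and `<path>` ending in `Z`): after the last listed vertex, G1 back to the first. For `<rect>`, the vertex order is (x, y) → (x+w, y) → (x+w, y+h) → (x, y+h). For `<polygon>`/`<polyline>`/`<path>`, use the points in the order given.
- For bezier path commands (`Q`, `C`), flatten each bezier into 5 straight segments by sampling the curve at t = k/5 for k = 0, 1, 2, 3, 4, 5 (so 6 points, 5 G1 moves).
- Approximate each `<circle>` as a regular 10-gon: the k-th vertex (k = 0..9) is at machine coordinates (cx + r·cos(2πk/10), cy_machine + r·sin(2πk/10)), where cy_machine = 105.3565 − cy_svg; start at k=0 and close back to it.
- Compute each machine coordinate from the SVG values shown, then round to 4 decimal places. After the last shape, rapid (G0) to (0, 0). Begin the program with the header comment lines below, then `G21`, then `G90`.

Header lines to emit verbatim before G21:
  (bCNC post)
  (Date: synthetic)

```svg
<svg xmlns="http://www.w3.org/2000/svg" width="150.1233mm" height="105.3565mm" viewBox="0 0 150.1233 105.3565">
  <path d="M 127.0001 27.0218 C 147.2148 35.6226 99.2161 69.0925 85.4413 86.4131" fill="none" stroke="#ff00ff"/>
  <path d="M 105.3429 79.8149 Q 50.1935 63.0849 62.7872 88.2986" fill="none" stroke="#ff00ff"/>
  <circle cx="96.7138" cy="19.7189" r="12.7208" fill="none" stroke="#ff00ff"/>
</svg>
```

(bCNC post)
(Date: synthetic)
G21
G90
G0 X127.0001 Y78.3347
M3 S301
G1 X131.7628 Y70.5181 F3263
G1 X125.0713 Y58.7017
G1 X111.8425 Y44.8546
G1 X96.9935 Y30.9455
G1 X85.4413 Y18.9434
M5
G0 X105.3429 Y25.5416
M3 S301
G1 X85.9929 Y30.5559 F3263
G1 X72.0623 Y32.2146
G1 X63.5511 Y30.5179
G1 X60.4594 Y25.4656
G1 X62.7872 Y17.0579
M5
G0 X109.4346 Y85.6376
M3 S301
G1 X107.0051 Y93.1147 F3263
G1 X100.6447 Y97.7358
G1 X92.7829 Y97.7358
G1 X86.4225 Y93.1147
G1 X83.9930 Y85.6376
G1 X86.4225 Y78.1605
G1 X92.7829 Y73.5394
G1 X100.6447 Y73.5394
G1 X107.0051 Y78.1605
G1 X109.4346 Y85.6376
M5
G0 X0.0000 Y0.0000

Since the viewBox matches the mm dimensions, user units are millimetres directly. The only transform is the Y-flip y_m = 105.3565 − y_svg.

Shape 1 is a cubic bezier drawn with `<path>`. Its stroke #ff00ff means engrave at S301, F3263. After flipping Y the toolpath is (127.0001,78.3347) → (131.7628,70.5181) → (125.0713,58.7017) → (111.8425,44.8546) → (96.9935,30.9455) → (85.4413,18.9434).

Shape 2 is a quadratic bezier drawn with `<path>`. Its stroke #ff00ff means engrave at S301, F3263. After flipping Y the toolpath is (105.3429,25.5416) → (85.9929,30.5559) → (72.0623,32.2146) → (63.5511,30.5179) → (60.4594,25.4656) → (62.7872,17.0579).

Shape 3 is a circle drawn with `<circle>`. Its stroke #ff00ff means engrave at S301, F3263. After flipping Y the toolpath is (109.4346,85.6376) → (107.0051,93.1147) → (100.6447,97.7358) → (92.7829,97.7358) → (86.4225,93.1147) → (83.9930,85.6376) → (86.4225,78.1605) → (92.7829,73.5394) → (100.6447,73.5394) → (107.0051,78.1605) → (109.4346,85.6376), returning to the start.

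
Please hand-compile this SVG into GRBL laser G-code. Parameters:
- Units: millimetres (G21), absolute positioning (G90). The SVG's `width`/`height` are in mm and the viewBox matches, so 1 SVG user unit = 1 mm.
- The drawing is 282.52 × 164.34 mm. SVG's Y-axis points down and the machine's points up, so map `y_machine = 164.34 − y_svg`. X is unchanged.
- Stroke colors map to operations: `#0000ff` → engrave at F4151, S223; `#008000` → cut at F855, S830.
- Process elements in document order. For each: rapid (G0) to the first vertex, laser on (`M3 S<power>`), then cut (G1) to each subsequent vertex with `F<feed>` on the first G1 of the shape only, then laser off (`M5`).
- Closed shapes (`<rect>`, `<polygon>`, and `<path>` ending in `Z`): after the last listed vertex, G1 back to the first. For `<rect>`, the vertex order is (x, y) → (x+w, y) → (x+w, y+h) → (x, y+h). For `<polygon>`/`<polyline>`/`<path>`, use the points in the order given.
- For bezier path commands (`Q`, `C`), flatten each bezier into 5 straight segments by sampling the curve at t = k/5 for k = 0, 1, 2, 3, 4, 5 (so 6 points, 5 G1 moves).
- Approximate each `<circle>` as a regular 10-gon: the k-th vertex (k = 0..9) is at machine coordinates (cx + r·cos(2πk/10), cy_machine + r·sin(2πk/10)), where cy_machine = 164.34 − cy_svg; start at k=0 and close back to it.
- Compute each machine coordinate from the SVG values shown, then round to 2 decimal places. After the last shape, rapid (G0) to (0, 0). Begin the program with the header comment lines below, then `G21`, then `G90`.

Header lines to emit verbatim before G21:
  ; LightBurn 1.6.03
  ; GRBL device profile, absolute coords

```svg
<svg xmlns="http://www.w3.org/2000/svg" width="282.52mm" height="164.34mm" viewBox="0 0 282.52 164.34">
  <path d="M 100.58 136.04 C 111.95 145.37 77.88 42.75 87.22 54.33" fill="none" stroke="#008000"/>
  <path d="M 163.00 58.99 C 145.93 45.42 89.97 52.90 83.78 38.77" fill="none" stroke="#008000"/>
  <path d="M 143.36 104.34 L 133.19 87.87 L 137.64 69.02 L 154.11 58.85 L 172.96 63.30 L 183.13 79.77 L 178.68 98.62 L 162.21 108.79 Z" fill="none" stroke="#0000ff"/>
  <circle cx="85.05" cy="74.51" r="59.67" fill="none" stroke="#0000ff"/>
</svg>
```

Since the viewBox matches the mm dimensions, user units are millimetres directly. The only transform is the Y-flip y_m = 164.34 − y_svg.

Shape 1 is a cubic bezier drawn with `<path>`. Its stroke #008000 means cut at S830, F855. After flipping Y the toolpath is (100.58,28.30) → (102.66,34.33) → (98.10,56.37) → (91.16,83.56) → (86.11,105.06) → (87.22,110.01).

Shape 2 is a cubic bezier drawn with `<path>`. Its stroke #008000 means cut at S830, F855. After flipping Y the toolpath is (163.00,105.35) → (148.80,111.31) → (129.52,114.26) → (109.42,116.26) → (92.76,119.34) → (83.78,125.57).

Shape 3 is a regular polygon drawn with `<path>`. Its stroke #0000ff means engrave at S223, F4151. After flipping Y the toolpath is (143.36,60.00) → (133.19,76.47) → (137.64,95.32) → (154.11,105.49) → (172.96,101.04) → (183.13,84.57) → (178.68,65.72) → (162.21,55.55) → (143.36,60.00), returning to the start.

Shape 4 is a circle drawn with `<circle>`. Its stroke #0000ff means engrave at S223, F4151. After flipping Y the toolpath is (144.72,89.83) → (133.32,124.90) → (103.49,146.58) → (66.61,146.58) → (36.78,124.90) → (25.38,89.83) → (36.78,54.76) → (66.61,33.08) → (103.49,33.08) → (133.32,54.76) → (144.72,89.83), returning to the start.

; LightBurn 1.6.03
; GRBL device profile, absolute coords
G21
G90
G0 X100.58 Y28.30
M3 S830
G1 X102.66 Y34.33 F855
G1 X98.10 Y56.37
G1 X91.16 Y83.56
G1 X86.11 Y105.06
G1 X87.22 Y110.01
M5
G0 X163.00 Y105.35
M3 S830
G1 X148.80 Y111.31 F855
G1 X129.52 Y114.26
G1 X109.42 Y116.26
G1 X92.76 Y119.34
G1 X83.78 Y125.57
M5
G0 X143.36 Y60.00
M3 S223
G1 X133.19 Y76.47 F4151
G1 X137.64 Y95.32
G1 X154.11 Y105.49
G1 X172.96 Y101.04
G1 X183.13 Y84.57
G1 X178.68 Y65.72
G1 X162.21 Y55.55
G1 X143.36 Y60.00
M5
G0 X144.72 Y89.83
M3 S223
G1 X133.32 Y124.90 F4151
G1 X103.49 Y146.58
G1 X66.61 Y146.58
G1 X36.78 Y124.90
G1 X25.38 Y89.83
G1 X36.78 Y54.76
G1 X66.61 Y33.08
G1 X103.49 Y33.08
G1 X133.32 Y54.76
G1 X144.72 Y89.83
M5
G0 X0.00 Y0.00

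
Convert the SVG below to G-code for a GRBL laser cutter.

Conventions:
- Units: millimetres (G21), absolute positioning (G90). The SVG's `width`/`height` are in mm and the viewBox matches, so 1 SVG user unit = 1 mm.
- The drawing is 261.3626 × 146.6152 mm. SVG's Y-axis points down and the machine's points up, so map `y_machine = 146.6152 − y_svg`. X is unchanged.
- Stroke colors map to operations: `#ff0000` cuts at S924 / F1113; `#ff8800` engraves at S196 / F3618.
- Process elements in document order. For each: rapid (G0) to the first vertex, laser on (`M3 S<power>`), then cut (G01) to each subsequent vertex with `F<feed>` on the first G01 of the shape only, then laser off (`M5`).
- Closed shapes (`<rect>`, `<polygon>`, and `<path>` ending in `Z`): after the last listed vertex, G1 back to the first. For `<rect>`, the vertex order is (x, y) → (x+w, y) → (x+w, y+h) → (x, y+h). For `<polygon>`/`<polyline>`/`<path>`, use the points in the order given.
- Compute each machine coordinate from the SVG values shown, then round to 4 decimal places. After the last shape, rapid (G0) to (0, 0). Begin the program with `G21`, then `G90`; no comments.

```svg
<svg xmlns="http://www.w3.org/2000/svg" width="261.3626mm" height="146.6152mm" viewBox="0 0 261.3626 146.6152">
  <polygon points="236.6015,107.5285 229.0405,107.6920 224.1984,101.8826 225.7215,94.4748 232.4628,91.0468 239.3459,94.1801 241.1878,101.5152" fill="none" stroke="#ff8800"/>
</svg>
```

Since the viewBox matches the mm dimensions, user units are millimetres directly. The only transform is the Y-flip y_m = 146.6152 − y_svg.

Shape 1 is a regular polygon drawn with `<polygon>`. Its stroke #ff8800 means engrave at S196, F3618. After flipping Y the toolpath is (236.6015,39.0867) → (229.0405,38.9232) → (224.1984,44.7326) → (225.7215,52.1404) → (232.4628,55.5684) → (239.3459,52.4351) → (241.1878,45.1000) → (236.6015,39.0867), returning to the start.

G21
G90
G0 X236.6015 Y39.0867
M3 S196
G01 X229.0405 Y38.9232 F3618
G01 X224.1984 Y44.7326
G01 X225.7215 Y52.1404
G01 X232.4628 Y55.5684
G01 X239.3459 Y52.4351
G01 X241.1878 Y45.1000
G01 X236.6015 Y39.0867
M5
G0 X0.0000 Y0.0000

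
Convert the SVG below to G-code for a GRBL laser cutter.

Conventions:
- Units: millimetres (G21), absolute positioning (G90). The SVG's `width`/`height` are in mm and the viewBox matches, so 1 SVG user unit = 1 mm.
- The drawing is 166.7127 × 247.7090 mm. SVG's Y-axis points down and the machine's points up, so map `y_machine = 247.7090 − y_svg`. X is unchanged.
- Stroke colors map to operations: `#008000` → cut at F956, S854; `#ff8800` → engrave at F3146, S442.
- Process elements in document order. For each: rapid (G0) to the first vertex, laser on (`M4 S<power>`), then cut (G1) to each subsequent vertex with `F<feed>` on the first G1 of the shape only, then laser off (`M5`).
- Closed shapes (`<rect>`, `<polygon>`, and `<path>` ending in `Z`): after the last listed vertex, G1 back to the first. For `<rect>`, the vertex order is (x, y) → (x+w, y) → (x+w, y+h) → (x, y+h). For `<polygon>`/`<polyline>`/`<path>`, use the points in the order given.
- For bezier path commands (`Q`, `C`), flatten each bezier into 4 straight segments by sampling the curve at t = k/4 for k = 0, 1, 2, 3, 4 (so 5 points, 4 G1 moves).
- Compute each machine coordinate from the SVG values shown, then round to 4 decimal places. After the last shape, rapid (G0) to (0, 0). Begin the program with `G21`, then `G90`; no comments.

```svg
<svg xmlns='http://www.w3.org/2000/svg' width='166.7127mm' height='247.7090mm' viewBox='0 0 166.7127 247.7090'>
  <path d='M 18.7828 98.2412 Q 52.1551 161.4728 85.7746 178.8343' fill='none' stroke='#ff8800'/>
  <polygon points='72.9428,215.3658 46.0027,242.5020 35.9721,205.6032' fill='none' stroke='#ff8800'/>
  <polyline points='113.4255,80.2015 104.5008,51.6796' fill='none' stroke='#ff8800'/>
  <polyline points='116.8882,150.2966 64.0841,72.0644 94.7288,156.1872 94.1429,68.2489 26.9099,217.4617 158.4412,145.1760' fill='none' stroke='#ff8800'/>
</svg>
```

G21
G90
G0 X18.7828 Y149.4678
M4 S442
G1 X35.4844 Y120.7189 F3146
G1 X52.2169 Y97.7037
G1 X68.9803 Y80.4223
G1 X85.7746 Y68.8747
M5
G0 X72.9428 Y32.3432
M4 S442
G1 X46.0027 Y5.2070 F3146
G1 X35.9721 Y42.1058
G1 X72.9428 Y32.3432
M5
G0 X113.4255 Y167.5075
M4 S442
G1 X104.5008 Y196.0294 F3146
M5
G0 X116.8882 Y97.4124
M4 S442
G1 X64.0841 Y175.6446 F3146
G1 X94.7288 Y91.5218
G1 X94.1429 Y179.4601
G1 X26.9099 Y30.2473
G1 X158.4412 Y102.5330
M5
G0 X0.0000 Y0.0000

Since the viewBox matches the mm dimensions, user units are millimetres directly. The only transform is the Y-flip y_m = 247.7090 − y_svg.

Shape 1 is a quadratic bezier drawn with `<path>`. Its stroke #ff8800 means engrave at S442, F3146. After flipping Y the toolpath is (18.7828,149.4678) → (35.4844,120.7189) → (52.2169,97.7037) → (68.9803,80.4223) → (85.7746,68.8747).

Shape 2 is a regular polygon drawn with `<polygon>`. Its stroke #ff8800 means engrave at S442, F3146. After flipping Y the toolpath is (72.9428,32.3432) → (46.0027,5.2070) → (35.9721,42.1058) → (72.9428,32.3432), returning to the start.

Shape 3 is a line segment drawn with `<polyline>`. Its stroke #ff8800 means engrave at S442, F3146. After flipping Y the toolpath is (113.4255,167.5075) → (104.5008,196.0294).

Shape 4 is a open polyline drawn with `<polyline>`. Its stroke #ff8800 means engrave at S442, F3146. After flipping Y the toolpath is (116.8882,97.4124) → (64.0841,175.6446) → (94.7288,91.5218) → (94.1429,179.4601) → (26.9099,30.2473) → (158.4412,102.5330).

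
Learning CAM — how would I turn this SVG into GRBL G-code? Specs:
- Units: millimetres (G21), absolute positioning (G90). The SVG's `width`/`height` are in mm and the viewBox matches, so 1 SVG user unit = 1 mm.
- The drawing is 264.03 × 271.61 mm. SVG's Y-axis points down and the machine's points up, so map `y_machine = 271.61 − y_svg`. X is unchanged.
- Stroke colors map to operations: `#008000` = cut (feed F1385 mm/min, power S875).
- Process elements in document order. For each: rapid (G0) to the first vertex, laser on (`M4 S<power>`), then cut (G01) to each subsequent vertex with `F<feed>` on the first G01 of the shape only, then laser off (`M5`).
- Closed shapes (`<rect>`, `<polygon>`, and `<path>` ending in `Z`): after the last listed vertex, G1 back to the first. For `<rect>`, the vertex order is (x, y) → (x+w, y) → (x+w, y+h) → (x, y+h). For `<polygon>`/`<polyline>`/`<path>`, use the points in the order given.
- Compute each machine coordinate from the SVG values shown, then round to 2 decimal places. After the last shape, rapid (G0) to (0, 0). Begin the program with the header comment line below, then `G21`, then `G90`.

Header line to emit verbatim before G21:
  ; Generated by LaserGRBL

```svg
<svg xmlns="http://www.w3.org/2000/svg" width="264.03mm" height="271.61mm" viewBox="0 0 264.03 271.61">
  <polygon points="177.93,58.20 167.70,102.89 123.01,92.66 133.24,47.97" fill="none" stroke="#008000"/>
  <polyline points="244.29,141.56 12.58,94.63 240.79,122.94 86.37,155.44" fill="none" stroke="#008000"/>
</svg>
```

; Generated by LaserGRBL
G21
G90
G0 X177.93 Y213.41
M4 S875
G01 X167.70 Y168.72 F1385
G01 X123.01 Y178.95
G01 X133.24 Y223.64
G01 X177.93 Y213.41
M5
G0 X244.29 Y130.05
M4 S875
G01 X12.58 Y176.98 F1385
G01 X240.79 Y148.67
G01 X86.37 Y116.17
M5
G0 X0.00 Y0.00

Since the viewBox matches the mm dimensions, user units are millimetres directly. The only transform is the Y-flip y_m = 271.61 − y_svg.

Shape 1 is a regular polygon drawn with `<polygon>`. Its stroke #008000 means cut at S875, F1385. After flipping Y the toolpath is (177.93,213.41) → (167.70,168.72) → (123.01,178.95) → (133.24,223.64) → (177.93,213.41), returning to the start.

Shape 2 is a open polyline drawn with `<polyline>`. Its stroke #008000 means cut at S875, F1385. After flipping Y the toolpath is (244.29,130.05) → (12.58,176.98) → (240.79,148.67) → (86.37,116.17).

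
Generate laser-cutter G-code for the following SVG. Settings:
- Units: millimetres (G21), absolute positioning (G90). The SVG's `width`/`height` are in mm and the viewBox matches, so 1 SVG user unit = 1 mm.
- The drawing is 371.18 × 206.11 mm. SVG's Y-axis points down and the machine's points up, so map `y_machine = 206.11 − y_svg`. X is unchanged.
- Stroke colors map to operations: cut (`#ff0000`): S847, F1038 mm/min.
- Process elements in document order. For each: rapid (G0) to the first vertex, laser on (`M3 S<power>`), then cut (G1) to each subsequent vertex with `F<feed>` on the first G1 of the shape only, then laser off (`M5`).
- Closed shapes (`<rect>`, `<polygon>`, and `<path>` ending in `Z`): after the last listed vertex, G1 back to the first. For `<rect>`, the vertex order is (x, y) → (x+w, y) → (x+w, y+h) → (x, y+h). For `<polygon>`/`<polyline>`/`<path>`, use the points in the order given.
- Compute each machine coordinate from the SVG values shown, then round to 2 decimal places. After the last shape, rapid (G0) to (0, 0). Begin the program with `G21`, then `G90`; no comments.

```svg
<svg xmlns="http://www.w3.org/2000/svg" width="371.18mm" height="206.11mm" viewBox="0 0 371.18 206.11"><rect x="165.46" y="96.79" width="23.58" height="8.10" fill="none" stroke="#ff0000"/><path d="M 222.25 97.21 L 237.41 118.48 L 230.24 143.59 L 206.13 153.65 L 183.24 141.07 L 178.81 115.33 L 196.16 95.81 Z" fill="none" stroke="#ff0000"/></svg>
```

1 u = 1 mm; y_m = 206.11 − y.

[1] `<rect>` rectangle, #ff0000→cut S847 F1038: (165.46,109.32) → (189.04,109.32) → (189.04,101.22) → (165.46,101.22) → (165.46,109.32) (closed)

[2] `<path>` regular polygon, #ff0000→cut S847 F1038: (222.25,108.90) → (237.41,87.63) → (230.24,62.52) → (206.13,52.46) → (183.24,65.04) → (178.81,90.78) → (196.16,110.30) → (222.25,108.90) (closed)

G21
G90
G0 X165.46 Y109.32
M3 S847
G1 X189.04 Y109.32 F1038
G1 X189.04 Y101.22
G1 X165.46 Y101.22
G1 X165.46 Y109.32
M5
G0 X222.25 Y108.90
M3 S847
G1 X237.41 Y87.63 F1038
G1 X230.24 Y62.52
G1 X206.13 Y52.46
G1 X183.24 Y65.04
G1 X178.81 Y90.78
G1 X196.16 Y110.30
G1 X222.25 Y108.90
M5
G0 X0.00 Y0.00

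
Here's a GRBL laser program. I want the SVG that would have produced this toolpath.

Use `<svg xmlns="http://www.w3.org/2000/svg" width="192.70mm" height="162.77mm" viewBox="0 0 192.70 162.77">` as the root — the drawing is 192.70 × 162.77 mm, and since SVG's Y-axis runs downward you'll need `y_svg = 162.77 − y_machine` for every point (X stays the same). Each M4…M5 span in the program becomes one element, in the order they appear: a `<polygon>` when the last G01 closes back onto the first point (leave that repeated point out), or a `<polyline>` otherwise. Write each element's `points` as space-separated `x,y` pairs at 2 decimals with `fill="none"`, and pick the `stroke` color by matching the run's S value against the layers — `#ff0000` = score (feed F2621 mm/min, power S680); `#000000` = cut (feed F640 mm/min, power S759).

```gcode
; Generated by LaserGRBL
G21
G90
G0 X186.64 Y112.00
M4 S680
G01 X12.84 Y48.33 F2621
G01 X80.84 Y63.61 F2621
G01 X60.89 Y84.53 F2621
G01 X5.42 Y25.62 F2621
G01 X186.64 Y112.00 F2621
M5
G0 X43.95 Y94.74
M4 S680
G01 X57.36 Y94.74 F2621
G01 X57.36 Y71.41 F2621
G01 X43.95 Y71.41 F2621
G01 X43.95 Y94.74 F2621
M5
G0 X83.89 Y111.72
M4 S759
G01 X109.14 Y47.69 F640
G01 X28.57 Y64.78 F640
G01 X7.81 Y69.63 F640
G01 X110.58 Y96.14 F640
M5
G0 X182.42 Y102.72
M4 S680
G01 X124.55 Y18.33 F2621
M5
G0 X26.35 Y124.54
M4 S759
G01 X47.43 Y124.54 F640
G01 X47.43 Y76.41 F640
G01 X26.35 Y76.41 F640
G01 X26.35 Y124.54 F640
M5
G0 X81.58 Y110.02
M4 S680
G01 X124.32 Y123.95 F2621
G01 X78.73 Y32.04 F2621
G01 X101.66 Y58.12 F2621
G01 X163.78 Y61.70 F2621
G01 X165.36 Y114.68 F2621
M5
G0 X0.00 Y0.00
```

Machine Y-up, SVG Y-down with viewBox height 162.77, so y_svg = 162.77 − y_machine; X carries over.

Run 1: S680 ⇒ score layer `#ff0000`. The run returns to its start, so emit a `<polygon>` with points (Y-flipped): 186.64,50.77 12.84,114.44 80.84,99.16 60.89,78.24 5.42,137.15.

Run 2: the run's S680 means `#ff0000` (score). The run returns to its start, so emit a `<polygon>` with points (Y-flipped): 43.95,68.03 57.36,68.03 57.36,91.36 43.95,91.36.

Run 3: power S759 maps to stroke `#000000` (cut). The run is open, so emit a `<polyline>` with points (Y-flipped): 83.89,51.05 109.14,115.08 28.57,97.99 7.81,93.14 110.58,66.63.

Run 4: the run's S680 means `#ff0000` (score). The run is open, so emit a `<polyline>` with points (Y-flipped): 182.42,60.05 124.55,144.44.

Run 5: S759 ⇒ cut layer `#000000`. The run returns to its start, so emit a `<polygon>` with points (Y-flipped): 26.35,38.23 47.43,38.23 47.43,86.36 26.35,86.36.

Run 6: power S680 maps to stroke `#ff0000` (score). The run is open, so emit a `<polyline>` with points (Y-flipped): 81.58,52.75 124.32,38.82 78.73,130.73 101.66,104.65 163.78,101.07 165.36,48.09.

<svg xmlns="http://www.w3.org/2000/svg" width="192.70mm" height="162.77mm" viewBox="0 0 192.70 162.77">
  <polygon points="186.64,50.77 12.84,114.44 80.84,99.16 60.89,78.24 5.42,137.15" fill="none" stroke="#ff0000"/>
  <polygon points="43.95,68.03 57.36,68.03 57.36,91.36 43.95,91.36" fill="none" stroke="#ff0000"/>
  <polyline points="83.89,51.05 109.14,115.08 28.57,97.99 7.81,93.14 110.58,66.63" fill="none" stroke="#000000"/>
  <polyline points="182.42,60.05 124.55,144.44" fill="none" stroke="#ff0000"/>
  <polygon points="26.35,38.23 47.43,38.23 47.43,86.36 26.35,86.36" fill="none" stroke="#000000"/>
  <polyline points="81.58,52.75 124.32,38.82 78.73,130.73 101.66,104.65 163.78,101.07 165.36,48.09" fill="none" stroke="#ff0000"/>
</svg>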